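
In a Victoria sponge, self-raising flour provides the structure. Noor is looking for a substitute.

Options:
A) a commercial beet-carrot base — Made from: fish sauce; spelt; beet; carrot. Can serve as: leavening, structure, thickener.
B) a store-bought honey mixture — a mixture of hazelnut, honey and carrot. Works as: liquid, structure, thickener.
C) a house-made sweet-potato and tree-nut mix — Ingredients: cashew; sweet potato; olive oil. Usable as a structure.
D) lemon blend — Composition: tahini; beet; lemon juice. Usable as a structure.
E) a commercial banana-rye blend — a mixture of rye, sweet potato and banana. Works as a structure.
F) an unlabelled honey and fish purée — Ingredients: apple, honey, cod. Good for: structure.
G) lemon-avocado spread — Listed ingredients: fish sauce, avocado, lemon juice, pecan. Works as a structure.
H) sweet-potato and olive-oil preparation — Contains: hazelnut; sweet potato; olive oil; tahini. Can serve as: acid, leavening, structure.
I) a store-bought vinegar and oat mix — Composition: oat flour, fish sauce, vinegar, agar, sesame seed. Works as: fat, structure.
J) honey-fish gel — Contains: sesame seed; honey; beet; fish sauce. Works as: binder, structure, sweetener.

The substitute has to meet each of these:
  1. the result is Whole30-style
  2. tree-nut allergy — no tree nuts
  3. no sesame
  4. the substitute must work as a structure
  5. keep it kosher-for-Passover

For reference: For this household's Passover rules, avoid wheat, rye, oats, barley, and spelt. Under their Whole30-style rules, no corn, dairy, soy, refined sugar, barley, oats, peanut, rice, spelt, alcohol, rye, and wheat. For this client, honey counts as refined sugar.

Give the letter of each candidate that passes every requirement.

none

A: has spelt, so not kosher-for-Passover; has spelt, so not Whole30-style — no
B: has honey, so not Whole30-style; has hazelnut, so not tree-nut-free — reject
C: has cashew, so not tree-nut-free — no
D: has tahini, so not sesame-free — out
E: has rye, so not kosher-for-Passover; has rye, so not Whole30-style — no
F: has honey, so not Whole30-style — reject
G: has pecan, so not tree-nut-free — reject
H: has hazelnut, so not tree-nut-free; has tahini, so not sesame-free — no
I: has oat flour, so not kosher-for-Passover; has oat flour, so not Whole30-style (and 1 more) — out
J: has honey, so not Whole30-style; has sesame seed, so not sesame-free — out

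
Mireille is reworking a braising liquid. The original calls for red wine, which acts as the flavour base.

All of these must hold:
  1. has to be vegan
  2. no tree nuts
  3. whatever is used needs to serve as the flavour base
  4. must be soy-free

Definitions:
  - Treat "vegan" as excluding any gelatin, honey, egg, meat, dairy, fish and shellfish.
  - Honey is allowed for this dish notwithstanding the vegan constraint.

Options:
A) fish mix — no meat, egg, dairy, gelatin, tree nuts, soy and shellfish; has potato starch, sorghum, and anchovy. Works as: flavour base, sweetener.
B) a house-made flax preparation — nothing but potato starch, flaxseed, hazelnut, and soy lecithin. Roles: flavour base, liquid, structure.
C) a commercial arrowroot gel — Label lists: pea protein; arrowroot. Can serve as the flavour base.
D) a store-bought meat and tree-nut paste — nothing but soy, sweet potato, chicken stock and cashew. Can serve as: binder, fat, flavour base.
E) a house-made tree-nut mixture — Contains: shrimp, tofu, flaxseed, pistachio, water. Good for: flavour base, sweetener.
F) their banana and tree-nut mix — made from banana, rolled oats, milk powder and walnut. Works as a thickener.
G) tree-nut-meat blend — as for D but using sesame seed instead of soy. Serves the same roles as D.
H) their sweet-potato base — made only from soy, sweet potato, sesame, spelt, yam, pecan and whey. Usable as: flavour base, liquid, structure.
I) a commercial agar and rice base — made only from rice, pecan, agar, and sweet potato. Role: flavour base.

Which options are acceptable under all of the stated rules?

A: has anchovy, so not vegan — out
B: has hazelnut, so not tree-nut-free; has soy lecithin, so not soy-free — out
C: nothing on the exclusion list — valid
D: has chicken stock, so not vegan; has cashew, so not tree-nut-free (and 1 more) — out
E: has shrimp, so not vegan; has pistachio, so not tree-nut-free (and 1 more) — out
F: not usable as a flavour base; has milk powder, so not vegan (and 1 more) — no
G: has chicken stock, so not vegan; has cashew, so not tree-nut-free — out
H: has whey, so not vegan; has pecan, so not tree-nut-free (and 1 more) — no
I: has pecan, so not tree-nut-free — no

C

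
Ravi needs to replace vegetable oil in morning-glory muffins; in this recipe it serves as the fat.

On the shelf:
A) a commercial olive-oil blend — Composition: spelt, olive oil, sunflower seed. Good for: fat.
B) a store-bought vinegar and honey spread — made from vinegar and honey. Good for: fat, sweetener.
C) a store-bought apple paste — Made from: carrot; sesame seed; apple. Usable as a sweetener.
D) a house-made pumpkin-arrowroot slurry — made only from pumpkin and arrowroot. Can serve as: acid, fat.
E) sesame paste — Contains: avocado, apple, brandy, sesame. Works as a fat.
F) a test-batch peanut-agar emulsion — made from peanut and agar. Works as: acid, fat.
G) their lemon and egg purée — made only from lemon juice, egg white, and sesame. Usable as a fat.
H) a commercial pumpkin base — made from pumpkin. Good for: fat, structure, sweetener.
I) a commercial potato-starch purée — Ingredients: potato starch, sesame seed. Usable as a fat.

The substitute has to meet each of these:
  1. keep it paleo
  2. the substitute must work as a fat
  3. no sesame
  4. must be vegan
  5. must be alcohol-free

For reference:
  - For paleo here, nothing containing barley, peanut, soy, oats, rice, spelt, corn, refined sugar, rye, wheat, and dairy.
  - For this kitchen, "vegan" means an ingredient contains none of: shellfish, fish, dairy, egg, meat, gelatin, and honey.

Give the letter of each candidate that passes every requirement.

A: has spelt, so not paleo — reject
B: has honey, so not vegan — no
C: not usable as a fat; has sesame seed, so not sesame-free — out
D: only pumpkin and arrowroot; none excluded — valid
E: has sesame, so not sesame-free; has brandy, so not alcohol-free — out
F: has peanut, so not paleo — out
G: has egg white, so not vegan; has sesame, so not sesame-free — reject
H: works as a fat, vegan, no sesame — OK
I: has sesame seed, so not sesame-free — no

D, H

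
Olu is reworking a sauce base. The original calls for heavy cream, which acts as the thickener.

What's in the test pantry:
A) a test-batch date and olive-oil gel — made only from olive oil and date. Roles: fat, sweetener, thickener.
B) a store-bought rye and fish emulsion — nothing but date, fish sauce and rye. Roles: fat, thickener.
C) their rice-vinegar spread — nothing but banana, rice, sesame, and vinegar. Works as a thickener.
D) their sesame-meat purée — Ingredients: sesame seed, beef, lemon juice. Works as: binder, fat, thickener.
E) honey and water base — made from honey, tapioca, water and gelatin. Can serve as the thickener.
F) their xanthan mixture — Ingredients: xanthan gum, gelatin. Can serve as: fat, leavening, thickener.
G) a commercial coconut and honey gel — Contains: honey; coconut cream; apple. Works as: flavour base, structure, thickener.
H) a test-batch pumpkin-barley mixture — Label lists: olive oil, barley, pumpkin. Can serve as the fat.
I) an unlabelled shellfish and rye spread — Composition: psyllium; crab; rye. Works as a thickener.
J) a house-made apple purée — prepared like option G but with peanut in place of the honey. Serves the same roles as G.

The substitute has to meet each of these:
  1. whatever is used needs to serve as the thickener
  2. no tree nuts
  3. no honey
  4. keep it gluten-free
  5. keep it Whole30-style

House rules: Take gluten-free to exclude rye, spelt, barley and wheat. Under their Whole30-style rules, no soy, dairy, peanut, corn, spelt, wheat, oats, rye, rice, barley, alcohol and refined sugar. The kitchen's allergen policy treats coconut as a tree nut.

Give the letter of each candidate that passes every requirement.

A: only date and olive oil; none excluded — OK
B: has rye, so not gluten-free; has rye, so not Whole30-style — no
C: has rice, so not Whole30-style — reject
D: all constraints satisfied — valid
E: has honey, so not honey-free — out
F: no honey, tree-nut-free — OK
G: has honey, so not honey-free; has coconut cream, so not tree-nut-free — reject
H: not usable as a thickener; has barley, so not gluten-free (and 1 more) — out
I: has rye, so not gluten-free; has rye, so not Whole30-style — out
J: has peanut, so not Whole30-style; has coconut cream, so not tree-nut-free — reject

A, D, F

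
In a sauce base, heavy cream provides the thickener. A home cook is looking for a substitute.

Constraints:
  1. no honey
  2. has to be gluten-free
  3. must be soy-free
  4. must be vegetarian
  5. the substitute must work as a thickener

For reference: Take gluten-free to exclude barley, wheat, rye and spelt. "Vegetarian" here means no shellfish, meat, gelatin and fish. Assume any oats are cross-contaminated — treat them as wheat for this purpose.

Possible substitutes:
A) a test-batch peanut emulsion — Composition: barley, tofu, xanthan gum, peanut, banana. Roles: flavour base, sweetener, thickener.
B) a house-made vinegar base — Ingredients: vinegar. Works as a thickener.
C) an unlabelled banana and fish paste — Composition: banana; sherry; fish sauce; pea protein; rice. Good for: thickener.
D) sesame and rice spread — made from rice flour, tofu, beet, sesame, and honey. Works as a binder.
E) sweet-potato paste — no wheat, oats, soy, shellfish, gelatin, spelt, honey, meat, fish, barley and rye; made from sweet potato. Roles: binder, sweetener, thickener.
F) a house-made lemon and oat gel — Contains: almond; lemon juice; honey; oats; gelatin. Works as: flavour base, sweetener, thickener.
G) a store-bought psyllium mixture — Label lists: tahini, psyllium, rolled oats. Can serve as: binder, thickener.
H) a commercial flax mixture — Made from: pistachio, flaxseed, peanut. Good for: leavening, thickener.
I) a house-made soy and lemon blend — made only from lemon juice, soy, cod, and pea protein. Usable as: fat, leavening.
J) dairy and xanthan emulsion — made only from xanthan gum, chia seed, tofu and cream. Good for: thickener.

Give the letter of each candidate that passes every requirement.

A: has barley, so not gluten-free; has tofu, so not soy-free — out
B: all constraints satisfied — OK
C: has fish sauce, so not vegetarian — out
D: not usable as a thickener; has tofu, so not soy-free (and 1 more) — reject
E: no soy, no honey — valid
F: has oats, so not gluten-free; has gelatin, so not vegetarian (and 1 more) — no
G: has rolled oats, so not gluten-free — no
H: works as a thickener, no honey, vegetarian — keep
I: not usable as a thickener; has cod, so not vegetarian (and 1 more) — out
J: has tofu, so not soy-free — no

B, E, H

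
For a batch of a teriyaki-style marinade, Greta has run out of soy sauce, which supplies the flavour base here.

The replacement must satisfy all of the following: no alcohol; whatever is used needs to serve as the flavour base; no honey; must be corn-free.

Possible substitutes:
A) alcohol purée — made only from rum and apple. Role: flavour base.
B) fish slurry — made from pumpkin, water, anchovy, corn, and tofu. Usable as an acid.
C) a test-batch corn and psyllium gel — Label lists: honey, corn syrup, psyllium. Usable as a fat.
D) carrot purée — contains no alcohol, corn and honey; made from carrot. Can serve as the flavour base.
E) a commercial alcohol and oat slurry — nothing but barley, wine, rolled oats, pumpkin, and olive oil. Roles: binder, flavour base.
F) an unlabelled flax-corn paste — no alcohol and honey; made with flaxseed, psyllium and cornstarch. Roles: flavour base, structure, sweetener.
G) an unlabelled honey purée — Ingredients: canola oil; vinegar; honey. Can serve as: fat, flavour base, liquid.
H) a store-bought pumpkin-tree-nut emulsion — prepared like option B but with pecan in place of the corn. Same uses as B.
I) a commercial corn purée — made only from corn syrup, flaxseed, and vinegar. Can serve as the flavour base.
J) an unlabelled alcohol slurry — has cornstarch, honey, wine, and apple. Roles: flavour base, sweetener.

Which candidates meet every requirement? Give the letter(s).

D

A: has rum, so not alcohol-free — reject
B: not usable as a flavour base; has corn, so not corn-free — out
C: not usable as a flavour base; has corn syrup, so not corn-free (and 1 more) — out
D: no honey, no corn — OK
E: has wine, so not alcohol-free — no
F: has cornstarch, so not corn-free — out
G: has honey, so not honey-free — reject
H: not usable as a flavour base — reject
I: has corn syrup, so not corn-free — reject
J: has wine, so not alcohol-free; has cornstarch, so not corn-free (and 1 more) — no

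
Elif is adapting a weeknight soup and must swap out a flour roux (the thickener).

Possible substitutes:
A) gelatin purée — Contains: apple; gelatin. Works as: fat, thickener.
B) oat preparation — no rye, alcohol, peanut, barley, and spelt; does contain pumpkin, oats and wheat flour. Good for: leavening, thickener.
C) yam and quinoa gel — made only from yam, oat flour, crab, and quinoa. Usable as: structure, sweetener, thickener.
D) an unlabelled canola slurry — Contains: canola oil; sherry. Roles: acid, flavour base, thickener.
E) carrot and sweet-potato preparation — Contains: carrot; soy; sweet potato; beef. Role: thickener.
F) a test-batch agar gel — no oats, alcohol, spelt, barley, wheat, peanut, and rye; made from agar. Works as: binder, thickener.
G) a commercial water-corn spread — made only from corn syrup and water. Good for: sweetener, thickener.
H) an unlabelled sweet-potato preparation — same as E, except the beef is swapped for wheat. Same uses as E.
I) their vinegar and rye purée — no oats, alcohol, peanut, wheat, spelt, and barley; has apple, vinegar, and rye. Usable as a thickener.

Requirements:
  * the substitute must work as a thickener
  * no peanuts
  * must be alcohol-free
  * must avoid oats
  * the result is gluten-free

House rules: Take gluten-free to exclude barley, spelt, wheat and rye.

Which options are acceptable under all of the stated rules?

A: only gelatin and apple; none excluded — valid
B: has wheat flour, so not gluten-free; has oats, so not oat-free — reject
C: has oat flour, so not oat-free — out
D: has sherry, so not alcohol-free — out
E: beef and soy etc. — none of it excluded — OK
F: works as a thickener, gluten-free, no alcohol — keep
G: all constraints satisfied — OK
H: has wheat, so not gluten-free — reject
I: has rye, so not gluten-free — out

A, E, F, G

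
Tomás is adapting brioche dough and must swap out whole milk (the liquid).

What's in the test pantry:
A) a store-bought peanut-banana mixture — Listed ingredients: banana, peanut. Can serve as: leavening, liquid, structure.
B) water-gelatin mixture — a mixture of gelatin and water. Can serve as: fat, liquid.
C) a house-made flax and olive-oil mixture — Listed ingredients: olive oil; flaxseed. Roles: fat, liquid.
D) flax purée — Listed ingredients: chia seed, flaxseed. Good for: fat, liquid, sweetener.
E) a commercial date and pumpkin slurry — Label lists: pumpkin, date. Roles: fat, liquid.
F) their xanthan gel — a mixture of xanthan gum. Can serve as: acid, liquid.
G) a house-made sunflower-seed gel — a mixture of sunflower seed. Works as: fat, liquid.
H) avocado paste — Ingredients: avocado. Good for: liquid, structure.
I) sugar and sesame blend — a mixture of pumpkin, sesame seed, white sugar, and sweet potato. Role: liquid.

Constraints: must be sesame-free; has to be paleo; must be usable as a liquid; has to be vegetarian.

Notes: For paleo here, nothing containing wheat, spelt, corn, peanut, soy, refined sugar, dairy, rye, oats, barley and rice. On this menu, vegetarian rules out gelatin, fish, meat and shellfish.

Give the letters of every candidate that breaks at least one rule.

A: has peanut, so not paleo — reject
B: has gelatin, so not vegetarian — out
C: works as a liquid, vegetarian, paleo — OK
D: no sesame, paleo — valid
E: all constraints satisfied — valid
F: works as a liquid, vegetarian, no sesame — valid
G: nothing on the exclusion list — valid
H: works as a liquid, no sesame, paleo — OK
I: has white sugar, so not paleo; has sesame seed, so not sesame-free — out

A, B, I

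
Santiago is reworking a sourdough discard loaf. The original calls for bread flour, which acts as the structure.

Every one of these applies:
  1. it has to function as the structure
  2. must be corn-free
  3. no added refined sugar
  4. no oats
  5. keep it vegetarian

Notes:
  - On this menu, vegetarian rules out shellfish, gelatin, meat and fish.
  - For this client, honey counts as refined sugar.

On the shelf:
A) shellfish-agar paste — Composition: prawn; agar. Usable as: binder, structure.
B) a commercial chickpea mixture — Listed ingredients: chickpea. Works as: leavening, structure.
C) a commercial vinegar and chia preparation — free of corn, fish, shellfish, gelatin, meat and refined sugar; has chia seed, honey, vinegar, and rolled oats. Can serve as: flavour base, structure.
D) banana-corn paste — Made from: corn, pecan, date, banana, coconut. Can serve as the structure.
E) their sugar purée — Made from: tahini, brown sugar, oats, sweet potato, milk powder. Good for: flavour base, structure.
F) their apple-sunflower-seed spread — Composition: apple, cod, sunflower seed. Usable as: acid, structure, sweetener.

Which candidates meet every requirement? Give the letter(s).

A: has prawn, so not vegetarian — reject
B: vegetarian, no oats — keep
C: has rolled oats, so not oat-free; has honey, so not no-added-sugar — no
D: has corn, so not corn-free — reject
E: has oats, so not oat-free; has brown sugar, so not no-added-sugar — reject
F: has cod, so not vegetarian — no

B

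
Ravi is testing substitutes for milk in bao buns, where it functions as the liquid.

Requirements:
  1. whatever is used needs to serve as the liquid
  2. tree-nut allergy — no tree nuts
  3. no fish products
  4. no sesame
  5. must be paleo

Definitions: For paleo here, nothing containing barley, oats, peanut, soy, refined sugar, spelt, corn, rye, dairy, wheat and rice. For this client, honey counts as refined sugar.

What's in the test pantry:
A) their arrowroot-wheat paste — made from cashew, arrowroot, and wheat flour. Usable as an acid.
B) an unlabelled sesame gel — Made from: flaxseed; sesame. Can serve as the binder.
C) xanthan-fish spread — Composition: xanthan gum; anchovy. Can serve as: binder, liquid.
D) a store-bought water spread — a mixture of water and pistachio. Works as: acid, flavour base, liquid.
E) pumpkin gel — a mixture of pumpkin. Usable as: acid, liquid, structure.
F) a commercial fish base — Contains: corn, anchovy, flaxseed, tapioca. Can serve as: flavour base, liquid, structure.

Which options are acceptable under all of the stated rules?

E

A: not usable as a liquid; has wheat flour, so not paleo (and 1 more) — no
B: not usable as a liquid; has sesame, so not sesame-free — out
C: has anchovy, so not fish-free — out
D: has pistachio, so not tree-nut-free — no
E: no fish, no tree nuts — valid
F: has corn, so not paleo; has anchovy, so not fish-free — out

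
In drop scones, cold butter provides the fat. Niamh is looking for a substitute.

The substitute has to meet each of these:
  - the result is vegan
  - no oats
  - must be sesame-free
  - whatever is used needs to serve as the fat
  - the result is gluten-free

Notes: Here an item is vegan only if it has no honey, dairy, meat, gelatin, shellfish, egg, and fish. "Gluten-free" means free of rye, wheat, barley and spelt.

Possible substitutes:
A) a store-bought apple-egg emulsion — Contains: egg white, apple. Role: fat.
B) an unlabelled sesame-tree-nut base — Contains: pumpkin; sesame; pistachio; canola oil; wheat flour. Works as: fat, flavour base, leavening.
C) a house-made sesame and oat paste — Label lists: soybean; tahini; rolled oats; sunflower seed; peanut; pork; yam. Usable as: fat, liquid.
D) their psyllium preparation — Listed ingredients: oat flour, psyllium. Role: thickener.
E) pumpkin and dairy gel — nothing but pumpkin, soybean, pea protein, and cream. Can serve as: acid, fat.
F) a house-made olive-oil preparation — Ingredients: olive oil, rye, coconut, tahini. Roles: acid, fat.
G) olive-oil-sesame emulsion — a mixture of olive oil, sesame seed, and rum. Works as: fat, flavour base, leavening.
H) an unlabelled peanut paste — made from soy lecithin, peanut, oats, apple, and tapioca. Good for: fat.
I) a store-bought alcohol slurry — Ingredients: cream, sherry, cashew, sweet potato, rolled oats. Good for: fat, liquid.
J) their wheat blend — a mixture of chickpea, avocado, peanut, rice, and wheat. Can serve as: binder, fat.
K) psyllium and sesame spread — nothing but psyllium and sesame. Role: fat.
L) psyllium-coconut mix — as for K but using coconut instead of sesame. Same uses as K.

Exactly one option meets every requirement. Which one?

A: has egg white, so not vegan — out
B: has wheat flour, so not gluten-free; has sesame, so not sesame-free — out
C: has pork, so not vegan; has tahini, so not sesame-free (and 1 more) — no
D: not usable as a fat; has oat flour, so not oat-free — out
E: has cream, so not vegan — no
F: has rye, so not gluten-free; has tahini, so not sesame-free — reject
G: has sesame seed, so not sesame-free — reject
H: has oats, so not oat-free — no
I: has cream, so not vegan; has rolled oats, so not oat-free — no
J: has wheat, so not gluten-free — out
K: has sesame, so not sesame-free — reject
L: no oats, vegan — valid

L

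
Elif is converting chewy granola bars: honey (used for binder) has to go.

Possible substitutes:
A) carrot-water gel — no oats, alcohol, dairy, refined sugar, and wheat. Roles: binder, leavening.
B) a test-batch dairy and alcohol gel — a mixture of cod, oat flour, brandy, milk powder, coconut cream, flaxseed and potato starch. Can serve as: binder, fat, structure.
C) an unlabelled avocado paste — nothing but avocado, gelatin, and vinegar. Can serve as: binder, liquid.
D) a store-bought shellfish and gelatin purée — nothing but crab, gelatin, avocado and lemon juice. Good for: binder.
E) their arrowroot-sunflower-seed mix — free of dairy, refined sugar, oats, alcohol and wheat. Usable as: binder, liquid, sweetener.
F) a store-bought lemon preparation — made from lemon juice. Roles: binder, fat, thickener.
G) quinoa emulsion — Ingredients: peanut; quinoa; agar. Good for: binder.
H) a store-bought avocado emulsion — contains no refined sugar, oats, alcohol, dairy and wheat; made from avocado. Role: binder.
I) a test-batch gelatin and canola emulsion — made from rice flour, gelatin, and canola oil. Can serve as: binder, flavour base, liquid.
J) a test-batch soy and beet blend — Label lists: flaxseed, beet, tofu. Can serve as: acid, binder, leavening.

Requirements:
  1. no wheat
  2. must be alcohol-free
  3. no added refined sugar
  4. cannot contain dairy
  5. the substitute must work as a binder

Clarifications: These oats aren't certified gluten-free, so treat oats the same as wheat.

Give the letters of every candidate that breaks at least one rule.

A: works as a binder, no refined sugar, wheat-free — OK
B: has milk powder, so not dairy-free; has oat flour, so not wheat-free (and 1 more) — reject
C: only gelatin, vinegar, and avocado; none excluded — OK
D: gelatin and crab etc. — none of it excluded — OK
E: no dairy, no refined sugar — keep
F: only lemon juice; none excluded — OK
G: every rule checks out — keep
H: no alcohol, wheat-free — valid
I: all constraints satisfied — keep
J: only tofu, flaxseed and beet; none excluded — keep

B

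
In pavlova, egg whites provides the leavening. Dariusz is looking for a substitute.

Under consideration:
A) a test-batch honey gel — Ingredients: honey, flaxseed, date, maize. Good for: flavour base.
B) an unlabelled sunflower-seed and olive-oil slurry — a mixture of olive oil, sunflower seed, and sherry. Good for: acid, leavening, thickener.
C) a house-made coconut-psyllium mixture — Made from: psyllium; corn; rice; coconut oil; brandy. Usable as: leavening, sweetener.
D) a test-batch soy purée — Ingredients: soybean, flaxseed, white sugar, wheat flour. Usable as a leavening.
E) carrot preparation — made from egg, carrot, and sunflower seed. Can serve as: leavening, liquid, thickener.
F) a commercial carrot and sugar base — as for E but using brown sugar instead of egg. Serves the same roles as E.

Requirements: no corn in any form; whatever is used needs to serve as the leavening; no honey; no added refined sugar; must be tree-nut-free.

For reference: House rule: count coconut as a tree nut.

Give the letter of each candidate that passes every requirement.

A: not usable as a leavening; has honey, so not honey-free (and 1 more) — out
B: all constraints satisfied — valid
C: has coconut oil, so not tree-nut-free; has corn, so not corn-free — out
D: has white sugar, so not no-added-sugar — no
E: nothing on the exclusion list — valid
F: has brown sugar, so not no-added-sugar — out

B, E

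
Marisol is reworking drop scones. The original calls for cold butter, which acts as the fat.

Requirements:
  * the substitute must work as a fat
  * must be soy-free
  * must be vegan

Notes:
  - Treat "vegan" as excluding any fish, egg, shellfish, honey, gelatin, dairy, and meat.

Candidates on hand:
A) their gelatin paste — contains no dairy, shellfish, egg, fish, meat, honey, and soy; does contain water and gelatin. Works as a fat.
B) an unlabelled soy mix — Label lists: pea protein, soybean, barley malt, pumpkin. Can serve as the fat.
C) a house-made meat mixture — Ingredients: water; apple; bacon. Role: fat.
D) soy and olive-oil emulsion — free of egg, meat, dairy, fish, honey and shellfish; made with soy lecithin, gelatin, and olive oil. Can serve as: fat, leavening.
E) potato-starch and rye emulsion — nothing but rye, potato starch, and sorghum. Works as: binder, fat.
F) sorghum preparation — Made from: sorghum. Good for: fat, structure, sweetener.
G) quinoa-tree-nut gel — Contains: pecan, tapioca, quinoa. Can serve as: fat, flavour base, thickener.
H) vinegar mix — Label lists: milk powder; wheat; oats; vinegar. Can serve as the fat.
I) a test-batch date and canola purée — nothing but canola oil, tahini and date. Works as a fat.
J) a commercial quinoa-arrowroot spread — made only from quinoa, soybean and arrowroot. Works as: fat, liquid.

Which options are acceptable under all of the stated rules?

A: has gelatin, so not vegan — out
B: has soybean, so not soy-free — reject
C: has bacon, so not vegan — no
D: has gelatin, so not vegan; has soy lecithin, so not soy-free — out
E: only rye, sorghum and potato starch; none excluded — OK
F: every rule checks out — keep
G: only pecan, tapioca and quinoa; none excluded — keep
H: has milk powder, so not vegan — reject
I: no soy, vegan — OK
J: has soybean, so not soy-free — no

E, F, G, I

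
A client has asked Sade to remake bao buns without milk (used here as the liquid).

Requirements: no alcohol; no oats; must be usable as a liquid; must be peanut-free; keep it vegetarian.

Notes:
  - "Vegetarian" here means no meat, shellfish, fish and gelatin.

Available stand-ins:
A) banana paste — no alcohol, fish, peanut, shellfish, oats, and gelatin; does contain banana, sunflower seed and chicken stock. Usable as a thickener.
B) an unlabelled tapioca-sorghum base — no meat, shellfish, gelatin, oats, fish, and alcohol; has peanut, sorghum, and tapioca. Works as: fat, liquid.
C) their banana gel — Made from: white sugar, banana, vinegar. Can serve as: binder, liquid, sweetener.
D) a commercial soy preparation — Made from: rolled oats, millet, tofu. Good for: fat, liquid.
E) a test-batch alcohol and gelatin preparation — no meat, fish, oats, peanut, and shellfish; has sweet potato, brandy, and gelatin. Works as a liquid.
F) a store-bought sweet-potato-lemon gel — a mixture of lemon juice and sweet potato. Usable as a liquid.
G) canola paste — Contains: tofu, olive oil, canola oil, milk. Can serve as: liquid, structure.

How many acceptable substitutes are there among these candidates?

3

A: not usable as a liquid; has chicken stock, so not vegetarian — out
B: has peanut, so not peanut-free — out
C: only white sugar, banana and vinegar; none excluded — keep
D: has rolled oats, so not oat-free — reject
E: has gelatin, so not vegetarian; has brandy, so not alcohol-free — out
F: all constraints satisfied — OK
G: every rule checks out — valid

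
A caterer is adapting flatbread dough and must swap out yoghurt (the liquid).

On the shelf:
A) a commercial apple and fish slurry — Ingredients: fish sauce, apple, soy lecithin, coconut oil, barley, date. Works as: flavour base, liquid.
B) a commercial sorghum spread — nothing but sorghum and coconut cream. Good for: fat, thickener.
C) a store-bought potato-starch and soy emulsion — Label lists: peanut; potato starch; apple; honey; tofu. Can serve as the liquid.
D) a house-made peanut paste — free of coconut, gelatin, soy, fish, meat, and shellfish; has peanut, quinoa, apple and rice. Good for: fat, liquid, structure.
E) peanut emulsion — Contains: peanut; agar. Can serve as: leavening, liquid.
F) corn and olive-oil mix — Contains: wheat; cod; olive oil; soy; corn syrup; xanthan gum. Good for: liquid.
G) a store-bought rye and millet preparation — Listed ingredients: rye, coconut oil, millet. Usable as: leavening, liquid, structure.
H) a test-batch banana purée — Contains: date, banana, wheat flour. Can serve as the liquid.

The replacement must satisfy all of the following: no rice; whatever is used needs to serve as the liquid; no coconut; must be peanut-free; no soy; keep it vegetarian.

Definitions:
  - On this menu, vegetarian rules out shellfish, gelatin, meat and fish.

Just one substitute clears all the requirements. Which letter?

A: has fish sauce, so not vegetarian; has coconut oil, so not coconut-free (and 1 more) — out
B: not usable as a liquid; has coconut cream, so not coconut-free — reject
C: has tofu, so not soy-free; has peanut, so not peanut-free — no
D: has rice, so not rice-free; has peanut, so not peanut-free — out
E: has peanut, so not peanut-free — out
F: has cod, so not vegetarian; has soy, so not soy-free — out
G: has coconut oil, so not coconut-free — reject
H: only wheat flour, banana and date; none excluded — valid

H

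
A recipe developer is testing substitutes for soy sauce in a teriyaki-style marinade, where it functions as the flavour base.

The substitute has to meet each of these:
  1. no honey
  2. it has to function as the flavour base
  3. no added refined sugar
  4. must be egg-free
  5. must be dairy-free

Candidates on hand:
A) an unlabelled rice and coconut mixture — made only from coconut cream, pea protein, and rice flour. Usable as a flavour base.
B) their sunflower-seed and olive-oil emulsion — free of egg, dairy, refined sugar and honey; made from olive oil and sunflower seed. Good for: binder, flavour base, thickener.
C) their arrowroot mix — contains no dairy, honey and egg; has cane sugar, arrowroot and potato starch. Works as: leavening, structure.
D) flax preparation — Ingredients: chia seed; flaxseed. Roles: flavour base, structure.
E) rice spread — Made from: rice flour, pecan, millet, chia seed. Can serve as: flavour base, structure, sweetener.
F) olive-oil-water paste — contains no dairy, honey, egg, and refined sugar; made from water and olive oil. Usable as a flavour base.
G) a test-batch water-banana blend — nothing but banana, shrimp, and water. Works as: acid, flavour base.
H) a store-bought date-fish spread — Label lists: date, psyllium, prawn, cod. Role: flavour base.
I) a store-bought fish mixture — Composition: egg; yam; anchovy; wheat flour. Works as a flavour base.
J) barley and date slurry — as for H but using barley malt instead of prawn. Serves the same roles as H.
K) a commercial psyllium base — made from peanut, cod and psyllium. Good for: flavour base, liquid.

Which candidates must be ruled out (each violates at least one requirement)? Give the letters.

C, I

A: only coconut cream, rice flour and pea protein; none excluded — keep
B: all constraints satisfied — keep
C: not usable as a flavour base; has cane sugar, so not no-added-sugar — no
D: only flaxseed and chia seed; none excluded — valid
E: works as a flavour base, no honey, no egg — OK
F: works as a flavour base, no honey, no egg — valid
G: all constraints satisfied — valid
H: nothing on the exclusion list — OK
I: has egg, so not egg-free — reject
J: every rule checks out — keep
K: every rule checks out — keep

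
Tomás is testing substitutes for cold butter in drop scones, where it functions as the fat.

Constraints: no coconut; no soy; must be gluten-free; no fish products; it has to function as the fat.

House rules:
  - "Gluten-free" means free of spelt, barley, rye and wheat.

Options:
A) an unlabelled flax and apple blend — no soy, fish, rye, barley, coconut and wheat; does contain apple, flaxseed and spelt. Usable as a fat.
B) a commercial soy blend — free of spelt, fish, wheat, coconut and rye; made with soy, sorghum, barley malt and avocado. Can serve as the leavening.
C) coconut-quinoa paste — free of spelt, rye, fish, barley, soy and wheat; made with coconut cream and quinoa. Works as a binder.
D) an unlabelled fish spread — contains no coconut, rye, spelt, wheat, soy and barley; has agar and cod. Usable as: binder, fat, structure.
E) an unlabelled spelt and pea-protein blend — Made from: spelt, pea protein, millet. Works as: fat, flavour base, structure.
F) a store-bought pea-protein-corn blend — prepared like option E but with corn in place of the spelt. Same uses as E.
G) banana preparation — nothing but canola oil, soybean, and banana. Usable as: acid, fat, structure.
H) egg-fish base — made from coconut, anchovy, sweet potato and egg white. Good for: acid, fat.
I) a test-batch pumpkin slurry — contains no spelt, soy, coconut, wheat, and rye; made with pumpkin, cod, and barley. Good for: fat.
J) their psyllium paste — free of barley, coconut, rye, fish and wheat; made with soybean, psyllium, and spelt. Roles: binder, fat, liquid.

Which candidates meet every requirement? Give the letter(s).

F

A: has spelt, so not gluten-free — out
B: not usable as a fat; has barley malt, so not gluten-free (and 1 more) — reject
C: not usable as a fat; has coconut cream, so not coconut-free — no
D: has cod, so not fish-free — reject
E: has spelt, so not gluten-free — out
F: works as a fat, no coconut, no soy — OK
G: has soybean, so not soy-free — no
H: has coconut, so not coconut-free; has anchovy, so not fish-free — no
I: has barley, so not gluten-free; has cod, so not fish-free — no
J: has spelt, so not gluten-free; has soybean, so not soy-free — no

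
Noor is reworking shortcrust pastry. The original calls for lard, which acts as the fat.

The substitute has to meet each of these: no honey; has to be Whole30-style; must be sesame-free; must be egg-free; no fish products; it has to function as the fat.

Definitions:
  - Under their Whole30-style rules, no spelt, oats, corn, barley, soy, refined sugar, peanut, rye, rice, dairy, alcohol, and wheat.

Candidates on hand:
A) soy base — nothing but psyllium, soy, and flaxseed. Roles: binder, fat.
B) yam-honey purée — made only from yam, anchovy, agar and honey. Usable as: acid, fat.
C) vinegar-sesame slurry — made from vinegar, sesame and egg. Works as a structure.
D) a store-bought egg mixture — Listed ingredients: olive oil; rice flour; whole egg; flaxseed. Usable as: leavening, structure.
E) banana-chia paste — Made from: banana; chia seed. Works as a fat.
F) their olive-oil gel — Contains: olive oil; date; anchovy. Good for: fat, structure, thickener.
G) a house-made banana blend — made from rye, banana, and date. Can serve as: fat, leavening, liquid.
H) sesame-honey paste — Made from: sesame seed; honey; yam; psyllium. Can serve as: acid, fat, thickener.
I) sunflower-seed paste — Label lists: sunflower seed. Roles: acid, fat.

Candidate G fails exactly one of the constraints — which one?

Whole30-style

usable as a fat: satisfied
Whole30-style: has rye — fails
honey-free: satisfied
sesame-free: satisfied
egg-free: satisfied
fish-free: satisfied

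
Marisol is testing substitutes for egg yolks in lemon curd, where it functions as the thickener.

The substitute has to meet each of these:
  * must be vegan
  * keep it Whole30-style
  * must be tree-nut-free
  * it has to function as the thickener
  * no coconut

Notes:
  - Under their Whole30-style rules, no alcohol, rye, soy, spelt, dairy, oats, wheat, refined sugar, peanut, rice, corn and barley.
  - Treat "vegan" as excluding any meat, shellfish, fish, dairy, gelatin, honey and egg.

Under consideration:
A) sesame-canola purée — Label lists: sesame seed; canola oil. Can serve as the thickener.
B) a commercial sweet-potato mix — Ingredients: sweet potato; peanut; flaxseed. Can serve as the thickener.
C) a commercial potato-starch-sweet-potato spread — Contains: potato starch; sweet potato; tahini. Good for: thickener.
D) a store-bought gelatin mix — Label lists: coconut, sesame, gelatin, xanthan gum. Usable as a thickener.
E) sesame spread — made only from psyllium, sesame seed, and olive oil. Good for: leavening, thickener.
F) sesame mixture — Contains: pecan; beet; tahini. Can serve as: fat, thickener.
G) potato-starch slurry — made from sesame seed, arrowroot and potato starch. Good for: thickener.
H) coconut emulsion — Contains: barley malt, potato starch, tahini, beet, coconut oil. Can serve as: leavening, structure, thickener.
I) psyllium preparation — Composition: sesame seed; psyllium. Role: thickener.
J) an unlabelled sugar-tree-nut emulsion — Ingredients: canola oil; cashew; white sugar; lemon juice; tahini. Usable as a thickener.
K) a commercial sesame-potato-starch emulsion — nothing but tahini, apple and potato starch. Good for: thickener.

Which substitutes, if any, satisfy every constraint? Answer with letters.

A: only sesame seed and canola oil; none excluded — OK
B: has peanut, so not Whole30-style — out
C: only tahini, potato starch and sweet potato; none excluded — OK
D: has gelatin, so not vegan; has coconut, so not coconut-free — reject
E: Whole30-style, no coconut — OK
F: has pecan, so not tree-nut-free — no
G: works as a thickener, Whole30-style, no coconut — OK
H: has barley malt, so not Whole30-style; has coconut oil, so not coconut-free — no
I: only sesame seed and psyllium; none excluded — valid
J: has white sugar, so not Whole30-style; has cashew, so not tree-nut-free — out
K: vegan, no coconut — OK

A, C, E, G, I, K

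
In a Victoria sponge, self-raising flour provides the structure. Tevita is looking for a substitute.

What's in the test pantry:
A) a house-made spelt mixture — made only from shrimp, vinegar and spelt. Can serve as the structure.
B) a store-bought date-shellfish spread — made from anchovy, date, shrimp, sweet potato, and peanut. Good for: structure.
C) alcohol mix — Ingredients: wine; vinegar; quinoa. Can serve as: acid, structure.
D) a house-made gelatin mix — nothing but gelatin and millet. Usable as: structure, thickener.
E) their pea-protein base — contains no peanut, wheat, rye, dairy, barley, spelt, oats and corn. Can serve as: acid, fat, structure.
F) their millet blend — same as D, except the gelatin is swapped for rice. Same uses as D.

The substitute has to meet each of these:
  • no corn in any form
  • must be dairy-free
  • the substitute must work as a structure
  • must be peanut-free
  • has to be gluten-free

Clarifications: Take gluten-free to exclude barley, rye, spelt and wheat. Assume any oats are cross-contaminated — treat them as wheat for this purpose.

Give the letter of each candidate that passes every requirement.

A: has spelt, so not gluten-free — out
B: has peanut, so not peanut-free — no
C: all constraints satisfied — valid
D: only gelatin and millet; none excluded — keep
E: works as a structure, no peanut, no corn — valid
F: all constraints satisfied — keep

C, D, E, F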